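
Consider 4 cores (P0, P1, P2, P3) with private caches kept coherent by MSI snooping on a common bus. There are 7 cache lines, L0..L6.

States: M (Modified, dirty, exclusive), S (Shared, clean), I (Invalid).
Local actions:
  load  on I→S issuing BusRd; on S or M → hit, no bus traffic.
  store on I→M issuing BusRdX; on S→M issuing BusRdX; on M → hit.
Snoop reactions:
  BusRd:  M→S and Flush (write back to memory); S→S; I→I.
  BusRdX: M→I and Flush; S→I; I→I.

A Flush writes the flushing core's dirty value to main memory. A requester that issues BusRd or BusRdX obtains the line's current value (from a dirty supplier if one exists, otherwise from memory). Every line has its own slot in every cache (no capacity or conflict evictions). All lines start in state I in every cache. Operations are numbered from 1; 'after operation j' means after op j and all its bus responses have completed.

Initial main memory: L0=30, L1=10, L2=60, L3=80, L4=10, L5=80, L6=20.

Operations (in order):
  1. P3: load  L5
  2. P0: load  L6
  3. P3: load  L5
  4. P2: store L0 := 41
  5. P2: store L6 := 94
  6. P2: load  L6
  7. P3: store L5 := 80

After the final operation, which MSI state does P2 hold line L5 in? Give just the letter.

state = I

1. P3: load  L5  bus=[BusRd]  L5: P0=I P1=I P2=I P3=S  mem[L5]=80
2. P0: load  L6  bus=[BusRd]  L6: P0=S P1=I P2=I P3=I  mem[L6]=20
3. P3: load  L5  bus=[-]  L5: P0=I P1=I P2=I P3=S  mem[L5]=80
4. P2: store L0 := 41  bus=[BusRdX]  L0: P0=I P1=I P2=M P3=I  mem[L0]=30
5. P2: store L6 := 94  bus=[BusRdX]  L6: P0=I P1=I P2=M P3=I  mem[L6]=20
6. P2: load  L6  bus=[-]  L6: P0=I P1=I P2=M P3=I  mem[L6]=20
7. P3: store L5 := 80  bus=[BusRdX]  L5: P0=I P1=I P2=I P3=M  mem[L5]=80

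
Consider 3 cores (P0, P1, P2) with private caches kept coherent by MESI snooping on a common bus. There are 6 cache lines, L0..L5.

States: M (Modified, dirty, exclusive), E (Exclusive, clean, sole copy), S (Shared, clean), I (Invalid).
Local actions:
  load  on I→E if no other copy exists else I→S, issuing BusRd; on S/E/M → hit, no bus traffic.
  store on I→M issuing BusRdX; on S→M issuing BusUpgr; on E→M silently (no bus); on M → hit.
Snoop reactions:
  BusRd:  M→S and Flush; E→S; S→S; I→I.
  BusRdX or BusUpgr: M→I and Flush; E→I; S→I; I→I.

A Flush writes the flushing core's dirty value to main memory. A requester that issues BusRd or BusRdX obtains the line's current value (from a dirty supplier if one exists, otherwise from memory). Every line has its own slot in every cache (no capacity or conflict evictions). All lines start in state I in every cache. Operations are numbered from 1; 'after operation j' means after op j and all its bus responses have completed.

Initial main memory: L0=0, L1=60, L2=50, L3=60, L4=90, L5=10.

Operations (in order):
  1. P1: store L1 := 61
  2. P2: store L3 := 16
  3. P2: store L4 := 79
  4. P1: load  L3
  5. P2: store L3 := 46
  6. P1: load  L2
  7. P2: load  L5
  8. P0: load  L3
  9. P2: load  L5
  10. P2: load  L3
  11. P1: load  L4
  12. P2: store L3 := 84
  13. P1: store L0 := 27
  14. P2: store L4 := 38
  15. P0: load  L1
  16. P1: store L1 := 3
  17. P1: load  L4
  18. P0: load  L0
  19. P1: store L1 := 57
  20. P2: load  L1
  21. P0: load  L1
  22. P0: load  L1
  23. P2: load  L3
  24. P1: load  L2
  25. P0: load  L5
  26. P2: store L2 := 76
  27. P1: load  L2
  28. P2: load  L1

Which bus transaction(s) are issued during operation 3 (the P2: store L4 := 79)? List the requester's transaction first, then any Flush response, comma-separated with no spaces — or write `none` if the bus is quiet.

  op1 P1: store L1 := 61 → I/M/I on L1; bus BusRdX; mem=60
  op2 P2: store L3 := 16 → I/I/M on L3; bus BusRdX; mem=60
  op3 P2: store L4 := 79 → I/I/M on L4; bus BusRdX; mem=90
  op4 P1: load  L3 → I/S/S on L3; bus BusRd Flush; mem=16
  op5 P2: store L3 := 46 → I/I/M on L3; bus BusUpgr; mem=16
  op6 P1: load  L2 → I/E/I on L2; bus BusRd; mem=50
  op7 P2: load  L5 → I/I/E on L5; bus BusRd; mem=10
  op8 P0: load  L3 → S/I/S on L3; bus BusRd Flush; mem=46
  op9 P2: load  L5 → I/I/E on L5; bus (none); mem=10
  op10 P2: load  L3 → S/I/S on L3; bus (none); mem=46
  op11 P1: load  L4 → I/S/S on L4; bus BusRd Flush; mem=79
  op12 P2: store L3 := 84 → I/I/M on L3; bus BusUpgr; mem=46
  op13 P1: store L0 := 27 → I/M/I on L0; bus BusRdX; mem=0
  op14 P2: store L4 := 38 → I/I/M on L4; bus BusUpgr; mem=79
  op15 P0: load  L1 → S/S/I on L1; bus BusRd Flush; mem=61
  op16 P1: store L1 := 3 → I/M/I on L1; bus BusUpgr; mem=61
  op17 P1: load  L4 → I/S/S on L4; bus BusRd Flush; mem=38
  op18 P0: load  L0 → S/S/I on L0; bus BusRd Flush; mem=27
  op19 P1: store L1 := 57 → I/M/I on L1; bus (none); mem=61
  op20 P2: load  L1 → I/S/S on L1; bus BusRd Flush; mem=57
  op21 P0: load  L1 → S/S/S on L1; bus BusRd; mem=57
  op22 P0: load  L1 → S/S/S on L1; bus (none); mem=57
  op23 P2: load  L3 → I/I/M on L3; bus (none); mem=46
  op24 P1: load  L2 → I/E/I on L2; bus (none); mem=50
  op25 P0: load  L5 → S/I/S on L5; bus BusRd; mem=10
  op26 P2: store L2 := 76 → I/I/M on L2; bus BusRdX; mem=50
  op27 P1: load  L2 → I/S/S on L2; bus BusRd Flush; mem=76
  op28 P2: load  L1 → S/S/S on L1; bus (none); mem=57

bus = BusRdX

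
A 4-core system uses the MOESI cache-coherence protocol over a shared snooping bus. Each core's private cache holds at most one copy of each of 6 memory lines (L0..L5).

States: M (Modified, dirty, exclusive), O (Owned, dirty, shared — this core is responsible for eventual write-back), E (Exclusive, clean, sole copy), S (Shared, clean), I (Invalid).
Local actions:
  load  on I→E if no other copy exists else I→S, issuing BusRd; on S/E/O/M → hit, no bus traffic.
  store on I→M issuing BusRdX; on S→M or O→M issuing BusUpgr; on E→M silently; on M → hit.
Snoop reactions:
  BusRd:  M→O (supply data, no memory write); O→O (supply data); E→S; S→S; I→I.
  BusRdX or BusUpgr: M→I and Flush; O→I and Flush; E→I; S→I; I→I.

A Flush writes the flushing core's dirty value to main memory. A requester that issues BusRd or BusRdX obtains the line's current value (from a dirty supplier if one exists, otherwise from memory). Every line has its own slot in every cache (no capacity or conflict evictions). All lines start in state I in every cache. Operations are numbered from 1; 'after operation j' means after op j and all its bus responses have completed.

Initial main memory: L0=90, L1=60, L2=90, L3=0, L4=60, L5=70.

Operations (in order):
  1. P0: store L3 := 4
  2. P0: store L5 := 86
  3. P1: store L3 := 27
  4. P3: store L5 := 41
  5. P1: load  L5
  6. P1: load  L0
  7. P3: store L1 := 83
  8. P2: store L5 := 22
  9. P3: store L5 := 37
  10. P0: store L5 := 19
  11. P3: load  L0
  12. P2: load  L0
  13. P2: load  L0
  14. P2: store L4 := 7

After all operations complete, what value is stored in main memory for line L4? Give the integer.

memory[L4] = 60

step 1: P0: store L3 := 4  ⟶  MIII  (L3)  txn=BusRdX  M[L3]=0
step 2: P0: store L5 := 86  ⟶  MIII  (L5)  txn=BusRdX  M[L5]=70
step 3: P1: store L3 := 27  ⟶  IMII  (L3)  txn=BusRdX+Flush  M[L3]=4
step 4: P3: store L5 := 41  ⟶  IIIM  (L5)  txn=BusRdX+Flush  M[L5]=86
step 5: P1: load  L5  ⟶  ISIO  (L5)  txn=BusRd  M[L5]=86
step 6: P1: load  L0  ⟶  IEII  (L0)  txn=BusRd  M[L0]=90
step 7: P3: store L1 := 83  ⟶  IIIM  (L1)  txn=BusRdX  M[L1]=60
step 8: P2: store L5 := 22  ⟶  IIMI  (L5)  txn=BusRdX+Flush  M[L5]=41
step 9: P3: store L5 := 37  ⟶  IIIM  (L5)  txn=BusRdX+Flush  M[L5]=22
step 10: P0: store L5 := 19  ⟶  MIII  (L5)  txn=BusRdX+Flush  M[L5]=37
step 11: P3: load  L0  ⟶  ISIS  (L0)  txn=BusRd  M[L0]=90
step 12: P2: load  L0  ⟶  ISSS  (L0)  txn=BusRd  M[L0]=90
step 13: P2: load  L0  ⟶  ISSS  (L0)  txn=∅  M[L0]=90
step 14: P2: store L4 := 7  ⟶  IIMI  (L4)  txn=BusRdX  M[L4]=60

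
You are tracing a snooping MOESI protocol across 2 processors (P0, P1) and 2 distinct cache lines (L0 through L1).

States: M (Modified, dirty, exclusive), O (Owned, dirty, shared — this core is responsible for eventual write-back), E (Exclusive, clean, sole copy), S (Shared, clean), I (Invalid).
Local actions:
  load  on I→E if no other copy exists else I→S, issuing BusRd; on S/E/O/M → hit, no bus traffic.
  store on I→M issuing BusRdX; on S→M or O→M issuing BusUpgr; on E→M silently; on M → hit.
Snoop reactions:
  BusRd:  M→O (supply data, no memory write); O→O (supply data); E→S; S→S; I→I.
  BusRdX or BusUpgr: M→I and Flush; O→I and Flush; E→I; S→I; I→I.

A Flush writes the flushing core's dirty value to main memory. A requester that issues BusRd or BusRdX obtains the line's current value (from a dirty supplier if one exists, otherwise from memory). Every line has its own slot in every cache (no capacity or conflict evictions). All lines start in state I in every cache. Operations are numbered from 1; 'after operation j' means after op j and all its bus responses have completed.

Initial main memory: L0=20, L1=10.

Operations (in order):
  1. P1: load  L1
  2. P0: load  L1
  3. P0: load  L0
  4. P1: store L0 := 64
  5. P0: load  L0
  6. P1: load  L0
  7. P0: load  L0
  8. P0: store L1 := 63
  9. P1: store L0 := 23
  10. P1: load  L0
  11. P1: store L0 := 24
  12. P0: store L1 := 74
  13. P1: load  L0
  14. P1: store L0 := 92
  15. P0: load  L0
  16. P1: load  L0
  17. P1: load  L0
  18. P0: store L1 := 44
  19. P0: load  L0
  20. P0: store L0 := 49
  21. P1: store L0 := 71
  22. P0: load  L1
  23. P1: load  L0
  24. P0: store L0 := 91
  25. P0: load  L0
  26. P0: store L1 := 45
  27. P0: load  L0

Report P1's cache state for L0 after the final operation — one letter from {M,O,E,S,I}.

state = I

1. P1: load  L1  bus=[BusRd]  L1: P0=I P1=E  mem[L1]=10
2. P0: load  L1  bus=[BusRd]  L1: P0=S P1=S  mem[L1]=10
3. P0: load  L0  bus=[BusRd]  L0: P0=E P1=I  mem[L0]=20
4. P1: store L0 := 64  bus=[BusRdX]  L0: P0=I P1=M  mem[L0]=20
5. P0: load  L0  bus=[BusRd]  L0: P0=S P1=O  mem[L0]=20
6. P1: load  L0  bus=[-]  L0: P0=S P1=O  mem[L0]=20
7. P0: load  L0  bus=[-]  L0: P0=S P1=O  mem[L0]=20
8. P0: store L1 := 63  bus=[BusUpgr]  L1: P0=M P1=I  mem[L1]=10
9. P1: store L0 := 23  bus=[BusUpgr]  L0: P0=I P1=M  mem[L0]=20
10. P1: load  L0  bus=[-]  L0: P0=I P1=M  mem[L0]=20
11. P1: store L0 := 24  bus=[-]  L0: P0=I P1=M  mem[L0]=20
12. P0: store L1 := 74  bus=[-]  L1: P0=M P1=I  mem[L1]=10
13. P1: load  L0  bus=[-]  L0: P0=I P1=M  mem[L0]=20
14. P1: store L0 := 92  bus=[-]  L0: P0=I P1=M  mem[L0]=20
15. P0: load  L0  bus=[BusRd]  L0: P0=S P1=O  mem[L0]=20
16. P1: load  L0  bus=[-]  L0: P0=S P1=O  mem[L0]=20
17. P1: load  L0  bus=[-]  L0: P0=S P1=O  mem[L0]=20
18. P0: store L1 := 44  bus=[-]  L1: P0=M P1=I  mem[L1]=10
19. P0: load  L0  bus=[-]  L0: P0=S P1=O  mem[L0]=20
20. P0: store L0 := 49  bus=[BusUpgr,Flush]  L0: P0=M P1=I  mem[L0]=92
21. P1: store L0 := 71  bus=[BusRdX,Flush]  L0: P0=I P1=M  mem[L0]=49
22. P0: load  L1  bus=[-]  L1: P0=M P1=I  mem[L1]=10
23. P1: load  L0  bus=[-]  L0: P0=I P1=M  mem[L0]=49
24. P0: store L0 := 91  bus=[BusRdX,Flush]  L0: P0=M P1=I  mem[L0]=71
25. P0: load  L0  bus=[-]  L0: P0=M P1=I  mem[L0]=71
26. P0: store L1 := 45  bus=[-]  L1: P0=M P1=I  mem[L1]=10
27. P0: load  L0  bus=[-]  L0: P0=M P1=I  mem[L0]=71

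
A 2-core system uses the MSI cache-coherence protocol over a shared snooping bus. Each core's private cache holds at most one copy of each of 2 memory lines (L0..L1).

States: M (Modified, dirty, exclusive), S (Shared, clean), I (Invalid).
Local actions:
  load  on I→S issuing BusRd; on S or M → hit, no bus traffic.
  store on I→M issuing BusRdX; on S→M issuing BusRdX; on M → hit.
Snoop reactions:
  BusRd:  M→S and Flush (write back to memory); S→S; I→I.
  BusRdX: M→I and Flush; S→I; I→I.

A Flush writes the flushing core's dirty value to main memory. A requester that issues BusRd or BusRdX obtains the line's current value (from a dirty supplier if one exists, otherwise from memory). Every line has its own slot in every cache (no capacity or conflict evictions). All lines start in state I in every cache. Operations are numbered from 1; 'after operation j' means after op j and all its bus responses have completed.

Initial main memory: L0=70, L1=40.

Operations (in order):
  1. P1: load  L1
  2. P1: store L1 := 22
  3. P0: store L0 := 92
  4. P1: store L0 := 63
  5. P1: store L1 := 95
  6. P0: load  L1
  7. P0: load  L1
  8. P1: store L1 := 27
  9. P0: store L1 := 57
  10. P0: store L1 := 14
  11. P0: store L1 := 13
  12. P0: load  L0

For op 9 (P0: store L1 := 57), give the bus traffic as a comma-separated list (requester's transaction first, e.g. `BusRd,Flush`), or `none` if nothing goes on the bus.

[1] P1: load  L1 | P0:I, P1:S(40) | bus: BusRd
[2] P1: store L1 := 22 | P0:I, P1:M(22) | bus: BusRdX
[3] P0: store L0 := 92 | P0:M(92), P1:I | bus: BusRdX
[4] P1: store L0 := 63 | P0:I, P1:M(63) | bus: BusRdX,Flush
[5] P1: store L1 := 95 | P0:I, P1:M(95) | bus: none
[6] P0: load  L1 | P0:S(95), P1:S(95) | bus: BusRd,Flush
[7] P0: load  L1 | P0:S(95), P1:S(95) | bus: none
[8] P1: store L1 := 27 | P0:I, P1:M(27) | bus: BusRdX
[9] P0: store L1 := 57 | P0:M(57), P1:I | bus: BusRdX,Flush
[10] P0: store L1 := 14 | P0:M(14), P1:I | bus: none
[11] P0: store L1 := 13 | P0:M(13), P1:I | bus: none
[12] P0: load  L0 | P0:S(63), P1:S(63) | bus: BusRd,Flush

bus = BusRdX,Flush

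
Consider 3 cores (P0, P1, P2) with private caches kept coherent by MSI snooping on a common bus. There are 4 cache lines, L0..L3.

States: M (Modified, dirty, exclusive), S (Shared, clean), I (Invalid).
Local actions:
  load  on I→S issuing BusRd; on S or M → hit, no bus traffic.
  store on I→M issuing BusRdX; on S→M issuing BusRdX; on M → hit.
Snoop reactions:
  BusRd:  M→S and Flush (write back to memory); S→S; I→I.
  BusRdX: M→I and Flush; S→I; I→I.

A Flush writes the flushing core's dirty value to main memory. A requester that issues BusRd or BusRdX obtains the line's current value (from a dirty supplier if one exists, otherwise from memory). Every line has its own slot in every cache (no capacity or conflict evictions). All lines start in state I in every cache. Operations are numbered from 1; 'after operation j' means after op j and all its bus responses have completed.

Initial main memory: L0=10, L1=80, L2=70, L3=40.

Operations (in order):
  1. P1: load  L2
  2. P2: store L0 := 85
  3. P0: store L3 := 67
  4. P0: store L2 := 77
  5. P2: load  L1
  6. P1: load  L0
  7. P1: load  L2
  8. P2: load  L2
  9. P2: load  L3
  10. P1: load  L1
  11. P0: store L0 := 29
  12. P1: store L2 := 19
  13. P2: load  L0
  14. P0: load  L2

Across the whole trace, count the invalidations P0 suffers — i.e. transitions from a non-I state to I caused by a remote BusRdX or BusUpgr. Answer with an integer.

invalidations = 1

step 1: P1: load  L2  ⟶  ISI  (L2)  txn=BusRd  M[L2]=70
step 2: P2: store L0 := 85  ⟶  IIM  (L0)  txn=BusRdX  M[L0]=10
step 3: P0: store L3 := 67  ⟶  MII  (L3)  txn=BusRdX  M[L3]=40
step 4: P0: store L2 := 77  ⟶  MII  (L2)  txn=BusRdX  M[L2]=70
step 5: P2: load  L1  ⟶  IIS  (L1)  txn=BusRd  M[L1]=80
step 6: P1: load  L0  ⟶  ISS  (L0)  txn=BusRd+Flush  M[L0]=85
step 7: P1: load  L2  ⟶  SSI  (L2)  txn=BusRd+Flush  M[L2]=77
step 8: P2: load  L2  ⟶  SSS  (L2)  txn=BusRd  M[L2]=77
step 9: P2: load  L3  ⟶  SIS  (L3)  txn=BusRd+Flush  M[L3]=67
step 10: P1: load  L1  ⟶  ISS  (L1)  txn=BusRd  M[L1]=80
step 11: P0: store L0 := 29  ⟶  MII  (L0)  txn=BusRdX  M[L0]=85
step 12: P1: store L2 := 19  ⟶  IMI  (L2)  txn=BusRdX  M[L2]=77
step 13: P2: load  L0  ⟶  SIS  (L0)  txn=BusRd+Flush  M[L0]=29
step 14: P0: load  L2  ⟶  SSI  (L2)  txn=BusRd+Flush  M[L2]=19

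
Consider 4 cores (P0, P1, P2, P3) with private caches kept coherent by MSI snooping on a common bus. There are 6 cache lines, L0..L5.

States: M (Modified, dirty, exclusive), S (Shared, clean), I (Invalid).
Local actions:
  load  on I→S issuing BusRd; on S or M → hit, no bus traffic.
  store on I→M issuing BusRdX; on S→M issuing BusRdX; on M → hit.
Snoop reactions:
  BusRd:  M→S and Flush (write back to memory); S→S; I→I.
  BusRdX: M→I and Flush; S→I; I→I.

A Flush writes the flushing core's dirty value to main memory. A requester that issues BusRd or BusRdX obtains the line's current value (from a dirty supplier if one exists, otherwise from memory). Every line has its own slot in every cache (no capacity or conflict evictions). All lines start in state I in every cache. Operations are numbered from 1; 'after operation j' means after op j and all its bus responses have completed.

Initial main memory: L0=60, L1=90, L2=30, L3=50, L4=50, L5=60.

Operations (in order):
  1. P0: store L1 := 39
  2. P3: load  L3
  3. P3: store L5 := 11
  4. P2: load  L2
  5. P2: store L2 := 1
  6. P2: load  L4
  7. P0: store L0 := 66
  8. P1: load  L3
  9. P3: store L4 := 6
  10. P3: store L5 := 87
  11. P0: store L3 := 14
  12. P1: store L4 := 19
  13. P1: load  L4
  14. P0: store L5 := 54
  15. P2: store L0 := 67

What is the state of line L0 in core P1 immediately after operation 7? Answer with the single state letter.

step 1: P0: store L1 := 39  ⟶  MIII  (L1)  txn=BusRdX  M[L1]=90
step 2: P3: load  L3  ⟶  IIIS  (L3)  txn=BusRd  M[L3]=50
step 3: P3: store L5 := 11  ⟶  IIIM  (L5)  txn=BusRdX  M[L5]=60
step 4: P2: load  L2  ⟶  IISI  (L2)  txn=BusRd  M[L2]=30
step 5: P2: store L2 := 1  ⟶  IIMI  (L2)  txn=BusRdX  M[L2]=30
step 6: P2: load  L4  ⟶  IISI  (L4)  txn=BusRd  M[L4]=50
step 7: P0: store L0 := 66  ⟶  MIII  (L0)  txn=BusRdX  M[L0]=60
step 8: P1: load  L3  ⟶  ISIS  (L3)  txn=BusRd  M[L3]=50
step 9: P3: store L4 := 6  ⟶  IIIM  (L4)  txn=BusRdX  M[L4]=50
step 10: P3: store L5 := 87  ⟶  IIIM  (L5)  txn=∅  M[L5]=60
step 11: P0: store L3 := 14  ⟶  MIII  (L3)  txn=BusRdX  M[L3]=50
step 12: P1: store L4 := 19  ⟶  IMII  (L4)  txn=BusRdX+Flush  M[L4]=6
step 13: P1: load  L4  ⟶  IMII  (L4)  txn=∅  M[L4]=6
step 14: P0: store L5 := 54  ⟶  MIII  (L5)  txn=BusRdX+Flush  M[L5]=87
step 15: P2: store L0 := 67  ⟶  IIMI  (L0)  txn=BusRdX+Flush  M[L0]=66

state = I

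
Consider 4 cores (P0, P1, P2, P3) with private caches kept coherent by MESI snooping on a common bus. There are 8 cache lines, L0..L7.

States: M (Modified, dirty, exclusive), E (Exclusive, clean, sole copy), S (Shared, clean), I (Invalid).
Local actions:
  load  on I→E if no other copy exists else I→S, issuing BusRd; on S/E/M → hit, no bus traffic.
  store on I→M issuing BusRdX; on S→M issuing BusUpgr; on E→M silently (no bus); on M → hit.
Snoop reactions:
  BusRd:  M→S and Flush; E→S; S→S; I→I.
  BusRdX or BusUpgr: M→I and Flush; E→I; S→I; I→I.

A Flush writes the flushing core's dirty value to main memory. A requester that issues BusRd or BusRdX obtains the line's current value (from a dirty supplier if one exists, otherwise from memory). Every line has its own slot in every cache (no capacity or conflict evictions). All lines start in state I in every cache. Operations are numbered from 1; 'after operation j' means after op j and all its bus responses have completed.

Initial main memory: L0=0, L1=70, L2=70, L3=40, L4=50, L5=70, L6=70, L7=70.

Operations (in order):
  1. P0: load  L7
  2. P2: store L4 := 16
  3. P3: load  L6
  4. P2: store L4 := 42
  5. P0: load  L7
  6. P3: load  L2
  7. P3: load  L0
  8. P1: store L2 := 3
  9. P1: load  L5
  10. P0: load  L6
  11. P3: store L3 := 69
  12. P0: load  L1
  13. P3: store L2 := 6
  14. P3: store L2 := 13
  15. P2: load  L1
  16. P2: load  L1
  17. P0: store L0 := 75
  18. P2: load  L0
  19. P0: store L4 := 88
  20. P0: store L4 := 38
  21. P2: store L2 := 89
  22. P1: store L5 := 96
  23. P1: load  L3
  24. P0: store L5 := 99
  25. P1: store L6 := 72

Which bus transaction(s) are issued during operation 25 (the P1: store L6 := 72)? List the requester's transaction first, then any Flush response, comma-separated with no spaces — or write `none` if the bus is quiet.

[1] P0: load  L7 | P0:E(70), P1:I, P2:I, P3:I | bus: BusRd
[2] P2: store L4 := 16 | P0:I, P1:I, P2:M(16), P3:I | bus: BusRdX
[3] P3: load  L6 | P0:I, P1:I, P2:I, P3:E(70) | bus: BusRd
[4] P2: store L4 := 42 | P0:I, P1:I, P2:M(42), P3:I | bus: none
[5] P0: load  L7 | P0:E(70), P1:I, P2:I, P3:I | bus: none
[6] P3: load  L2 | P0:I, P1:I, P2:I, P3:E(70) | bus: BusRd
[7] P3: load  L0 | P0:I, P1:I, P2:I, P3:E(0) | bus: BusRd
[8] P1: store L2 := 3 | P0:I, P1:M(3), P2:I, P3:I | bus: BusRdX
[9] P1: load  L5 | P0:I, P1:E(70), P2:I, P3:I | bus: BusRd
[10] P0: load  L6 | P0:S(70), P1:I, P2:I, P3:S(70) | bus: BusRd
[11] P3: store L3 := 69 | P0:I, P1:I, P2:I, P3:M(69) | bus: BusRdX
[12] P0: load  L1 | P0:E(70), P1:I, P2:I, P3:I | bus: BusRd
[13] P3: store L2 := 6 | P0:I, P1:I, P2:I, P3:M(6) | bus: BusRdX,Flush
[14] P3: store L2 := 13 | P0:I, P1:I, P2:I, P3:M(13) | bus: none
[15] P2: load  L1 | P0:S(70), P1:I, P2:S(70), P3:I | bus: BusRd
[16] P2: load  L1 | P0:S(70), P1:I, P2:S(70), P3:I | bus: none
[17] P0: store L0 := 75 | P0:M(75), P1:I, P2:I, P3:I | bus: BusRdX
[18] P2: load  L0 | P0:S(75), P1:I, P2:S(75), P3:I | bus: BusRd,Flush
[19] P0: store L4 := 88 | P0:M(88), P1:I, P2:I, P3:I | bus: BusRdX,Flush
[20] P0: store L4 := 38 | P0:M(38), P1:I, P2:I, P3:I | bus: none
[21] P2: store L2 := 89 | P0:I, P1:I, P2:M(89), P3:I | bus: BusRdX,Flush
[22] P1: store L5 := 96 | P0:I, P1:M(96), P2:I, P3:I | bus: none
[23] P1: load  L3 | P0:I, P1:S(69), P2:I, P3:S(69) | bus: BusRd,Flush
[24] P0: store L5 := 99 | P0:M(99), P1:I, P2:I, P3:I | bus: BusRdX,Flush
[25] P1: store L6 := 72 | P0:I, P1:M(72), P2:I, P3:I | bus: BusRdX

bus = BusRdX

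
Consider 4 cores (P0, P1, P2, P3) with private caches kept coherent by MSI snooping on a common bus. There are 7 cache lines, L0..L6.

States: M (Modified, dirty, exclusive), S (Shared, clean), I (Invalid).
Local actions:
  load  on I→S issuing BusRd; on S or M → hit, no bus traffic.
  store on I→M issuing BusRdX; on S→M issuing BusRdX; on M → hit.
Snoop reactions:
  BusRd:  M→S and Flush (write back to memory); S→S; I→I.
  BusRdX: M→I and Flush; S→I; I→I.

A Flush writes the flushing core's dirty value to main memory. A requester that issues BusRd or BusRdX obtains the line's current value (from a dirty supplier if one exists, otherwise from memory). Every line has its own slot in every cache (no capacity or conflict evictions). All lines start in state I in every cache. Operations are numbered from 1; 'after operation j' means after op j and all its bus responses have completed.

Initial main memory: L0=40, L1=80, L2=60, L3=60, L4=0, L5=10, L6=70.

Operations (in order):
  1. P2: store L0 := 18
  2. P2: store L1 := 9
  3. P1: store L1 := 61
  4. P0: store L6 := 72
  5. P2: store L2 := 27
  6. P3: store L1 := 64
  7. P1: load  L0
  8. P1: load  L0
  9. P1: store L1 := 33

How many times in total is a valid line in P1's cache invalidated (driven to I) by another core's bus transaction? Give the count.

1. P2: store L0 := 18  bus=[BusRdX]  L0: P0=I P1=I P2=M P3=I  mem[L0]=40
2. P2: store L1 := 9  bus=[BusRdX]  L1: P0=I P1=I P2=M P3=I  mem[L1]=80
3. P1: store L1 := 61  bus=[BusRdX,Flush]  L1: P0=I P1=M P2=I P3=I  mem[L1]=9
4. P0: store L6 := 72  bus=[BusRdX]  L6: P0=M P1=I P2=I P3=I  mem[L6]=70
5. P2: store L2 := 27  bus=[BusRdX]  L2: P0=I P1=I P2=M P3=I  mem[L2]=60
6. P3: store L1 := 64  bus=[BusRdX,Flush]  L1: P0=I P1=I P2=I P3=M  mem[L1]=61
7. P1: load  L0  bus=[BusRd,Flush]  L0: P0=I P1=S P2=S P3=I  mem[L0]=18
8. P1: load  L0  bus=[-]  L0: P0=I P1=S P2=S P3=I  mem[L0]=18
9. P1: store L1 := 33  bus=[BusRdX,Flush]  L1: P0=I P1=M P2=I P3=I  mem[L1]=64

invalidations = 1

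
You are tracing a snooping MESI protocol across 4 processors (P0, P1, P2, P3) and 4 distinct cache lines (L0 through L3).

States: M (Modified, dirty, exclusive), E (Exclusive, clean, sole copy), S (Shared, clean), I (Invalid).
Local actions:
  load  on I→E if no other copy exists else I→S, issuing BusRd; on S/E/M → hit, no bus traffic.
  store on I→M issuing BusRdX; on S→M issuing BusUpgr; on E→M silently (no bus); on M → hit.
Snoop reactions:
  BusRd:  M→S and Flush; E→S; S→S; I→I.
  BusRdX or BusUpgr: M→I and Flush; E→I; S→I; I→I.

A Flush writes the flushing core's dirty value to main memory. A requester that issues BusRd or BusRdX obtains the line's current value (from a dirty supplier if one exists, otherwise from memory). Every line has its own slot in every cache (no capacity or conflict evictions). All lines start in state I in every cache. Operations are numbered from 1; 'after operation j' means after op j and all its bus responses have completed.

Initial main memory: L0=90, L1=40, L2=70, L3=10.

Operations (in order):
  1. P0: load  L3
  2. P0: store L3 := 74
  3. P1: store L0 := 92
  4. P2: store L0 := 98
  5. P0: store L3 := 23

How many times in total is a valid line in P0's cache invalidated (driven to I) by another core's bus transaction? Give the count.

invalidations = 0

[1] P0: load  L3 | P0:E(10), P1:I, P2:I, P3:I | bus: BusRd
[2] P0: store L3 := 74 | P0:M(74), P1:I, P2:I, P3:I | bus: none
[3] P1: store L0 := 92 | P0:I, P1:M(92), P2:I, P3:I | bus: BusRdX
[4] P2: store L0 := 98 | P0:I, P1:I, P2:M(98), P3:I | bus: BusRdX,Flush
[5] P0: store L3 := 23 | P0:M(23), P1:I, P2:I, P3:I | bus: none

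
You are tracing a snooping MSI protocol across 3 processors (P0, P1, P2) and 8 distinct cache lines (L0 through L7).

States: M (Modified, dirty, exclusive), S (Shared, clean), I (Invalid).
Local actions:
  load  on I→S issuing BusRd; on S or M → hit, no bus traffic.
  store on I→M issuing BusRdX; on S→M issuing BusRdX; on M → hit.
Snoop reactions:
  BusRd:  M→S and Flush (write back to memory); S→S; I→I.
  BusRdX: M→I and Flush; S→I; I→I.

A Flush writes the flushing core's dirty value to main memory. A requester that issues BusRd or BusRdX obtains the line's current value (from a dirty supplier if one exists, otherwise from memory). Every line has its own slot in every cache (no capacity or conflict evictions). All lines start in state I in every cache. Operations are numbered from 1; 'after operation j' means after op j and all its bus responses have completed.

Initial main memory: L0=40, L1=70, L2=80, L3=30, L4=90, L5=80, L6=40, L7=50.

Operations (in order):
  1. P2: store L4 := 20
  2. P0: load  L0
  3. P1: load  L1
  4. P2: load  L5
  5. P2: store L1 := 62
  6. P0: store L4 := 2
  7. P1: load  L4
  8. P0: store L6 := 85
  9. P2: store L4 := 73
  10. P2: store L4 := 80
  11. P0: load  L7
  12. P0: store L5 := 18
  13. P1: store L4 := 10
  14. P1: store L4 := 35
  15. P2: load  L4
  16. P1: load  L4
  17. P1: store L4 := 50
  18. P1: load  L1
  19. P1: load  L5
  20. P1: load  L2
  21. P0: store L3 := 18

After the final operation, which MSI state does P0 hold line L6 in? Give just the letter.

state = M

1. P2: store L4 := 20  bus=[BusRdX]  L4: P0=I P1=I P2=M  mem[L4]=90
2. P0: load  L0  bus=[BusRd]  L0: P0=S P1=I P2=I  mem[L0]=40
3. P1: load  L1  bus=[BusRd]  L1: P0=I P1=S P2=I  mem[L1]=70
4. P2: load  L5  bus=[BusRd]  L5: P0=I P1=I P2=S  mem[L5]=80
5. P2: store L1 := 62  bus=[BusRdX]  L1: P0=I P1=I P2=M  mem[L1]=70
6. P0: store L4 := 2  bus=[BusRdX,Flush]  L4: P0=M P1=I P2=I  mem[L4]=20
7. P1: load  L4  bus=[BusRd,Flush]  L4: P0=S P1=S P2=I  mem[L4]=2
8. P0: store L6 := 85  bus=[BusRdX]  L6: P0=M P1=I P2=I  mem[L6]=40
9. P2: store L4 := 73  bus=[BusRdX]  L4: P0=I P1=I P2=M  mem[L4]=2
10. P2: store L4 := 80  bus=[-]  L4: P0=I P1=I P2=M  mem[L4]=2
11. P0: load  L7  bus=[BusRd]  L7: P0=S P1=I P2=I  mem[L7]=50
12. P0: store L5 := 18  bus=[BusRdX]  L5: P0=M P1=I P2=I  mem[L5]=80
13. P1: store L4 := 10  bus=[BusRdX,Flush]  L4: P0=I P1=M P2=I  mem[L4]=80
14. P1: store L4 := 35  bus=[-]  L4: P0=I P1=M P2=I  mem[L4]=80
15. P2: load  L4  bus=[BusRd,Flush]  L4: P0=I P1=S P2=S  mem[L4]=35
16. P1: load  L4  bus=[-]  L4: P0=I P1=S P2=S  mem[L4]=35
17. P1: store L4 := 50  bus=[BusRdX]  L4: P0=I P1=M P2=I  mem[L4]=35
18. P1: load  L1  bus=[BusRd,Flush]  L1: P0=I P1=S P2=S  mem[L1]=62
19. P1: load  L5  bus=[BusRd,Flush]  L5: P0=S P1=S P2=I  mem[L5]=18
20. P1: load  L2  bus=[BusRd]  L2: P0=I P1=S P2=I  mem[L2]=80
21. P0: store L3 := 18  bus=[BusRdX]  L3: P0=M P1=I P2=I  mem[L3]=30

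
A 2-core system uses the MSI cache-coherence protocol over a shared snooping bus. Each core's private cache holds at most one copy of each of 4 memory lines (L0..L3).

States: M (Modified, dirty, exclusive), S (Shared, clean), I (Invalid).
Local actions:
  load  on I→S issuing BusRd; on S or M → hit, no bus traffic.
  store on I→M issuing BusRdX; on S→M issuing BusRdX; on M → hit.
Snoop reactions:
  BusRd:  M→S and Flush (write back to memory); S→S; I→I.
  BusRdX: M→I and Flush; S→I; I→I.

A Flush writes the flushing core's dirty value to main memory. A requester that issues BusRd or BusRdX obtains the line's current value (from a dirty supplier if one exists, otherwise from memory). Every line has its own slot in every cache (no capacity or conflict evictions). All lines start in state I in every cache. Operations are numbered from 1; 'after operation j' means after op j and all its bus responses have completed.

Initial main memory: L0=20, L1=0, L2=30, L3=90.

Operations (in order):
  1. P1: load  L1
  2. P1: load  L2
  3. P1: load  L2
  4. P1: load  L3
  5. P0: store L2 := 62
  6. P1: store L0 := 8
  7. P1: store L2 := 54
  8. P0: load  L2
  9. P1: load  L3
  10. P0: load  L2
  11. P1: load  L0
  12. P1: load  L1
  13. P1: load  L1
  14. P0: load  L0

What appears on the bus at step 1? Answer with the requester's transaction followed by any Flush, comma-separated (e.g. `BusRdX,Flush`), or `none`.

[1] P1: load  L1 | P0:I, P1:S(0) | bus: BusRd
[2] P1: load  L2 | P0:I, P1:S(30) | bus: BusRd
[3] P1: load  L2 | P0:I, P1:S(30) | bus: none
[4] P1: load  L3 | P0:I, P1:S(90) | bus: BusRd
[5] P0: store L2 := 62 | P0:M(62), P1:I | bus: BusRdX
[6] P1: store L0 := 8 | P0:I, P1:M(8) | bus: BusRdX
[7] P1: store L2 := 54 | P0:I, P1:M(54) | bus: BusRdX,Flush
[8] P0: load  L2 | P0:S(54), P1:S(54) | bus: BusRd,Flush
[9] P1: load  L3 | P0:I, P1:S(90) | bus: none
[10] P0: load  L2 | P0:S(54), P1:S(54) | bus: none
[11] P1: load  L0 | P0:I, P1:M(8) | bus: none
[12] P1: load  L1 | P0:I, P1:S(0) | bus: none
[13] P1: load  L1 | P0:I, P1:S(0) | bus: none
[14] P0: load  L0 | P0:S(8), P1:S(8) | bus: BusRd,Flush

bus = BusRd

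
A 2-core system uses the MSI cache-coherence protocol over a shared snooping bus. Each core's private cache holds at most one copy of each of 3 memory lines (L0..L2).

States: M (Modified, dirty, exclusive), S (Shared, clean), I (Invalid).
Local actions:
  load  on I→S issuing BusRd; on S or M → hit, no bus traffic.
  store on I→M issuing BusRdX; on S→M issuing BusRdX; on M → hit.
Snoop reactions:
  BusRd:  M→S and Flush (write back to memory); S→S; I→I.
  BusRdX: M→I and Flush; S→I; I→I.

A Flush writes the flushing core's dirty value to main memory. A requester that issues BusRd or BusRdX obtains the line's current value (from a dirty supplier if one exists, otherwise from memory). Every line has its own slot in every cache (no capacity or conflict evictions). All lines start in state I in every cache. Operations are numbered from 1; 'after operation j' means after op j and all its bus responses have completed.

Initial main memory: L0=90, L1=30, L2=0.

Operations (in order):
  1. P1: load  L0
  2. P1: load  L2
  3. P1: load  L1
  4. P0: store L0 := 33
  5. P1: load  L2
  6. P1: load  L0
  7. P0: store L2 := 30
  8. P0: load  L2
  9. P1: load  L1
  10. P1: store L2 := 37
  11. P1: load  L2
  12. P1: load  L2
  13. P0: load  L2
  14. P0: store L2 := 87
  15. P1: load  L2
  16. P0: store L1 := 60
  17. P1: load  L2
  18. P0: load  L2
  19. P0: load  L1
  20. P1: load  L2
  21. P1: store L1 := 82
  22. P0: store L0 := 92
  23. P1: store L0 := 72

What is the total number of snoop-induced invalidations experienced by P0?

invalidations = 3

  op1 P1: load  L0 → I/S on L0; bus BusRd; mem=90
  op2 P1: load  L2 → I/S on L2; bus BusRd; mem=0
  op3 P1: load  L1 → I/S on L1; bus BusRd; mem=30
  op4 P0: store L0 := 33 → M/I on L0; bus BusRdX; mem=90
  op5 P1: load  L2 → I/S on L2; bus (none); mem=0
  op6 P1: load  L0 → S/S on L0; bus BusRd Flush; mem=33
  op7 P0: store L2 := 30 → M/I on L2; bus BusRdX; mem=0
  op8 P0: load  L2 → M/I on L2; bus (none); mem=0
  op9 P1: load  L1 → I/S on L1; bus (none); mem=30
  op10 P1: store L2 := 37 → I/M on L2; bus BusRdX Flush; mem=30
  op11 P1: load  L2 → I/M on L2; bus (none); mem=30
  op12 P1: load  L2 → I/M on L2; bus (none); mem=30
  op13 P0: load  L2 → S/S on L2; bus BusRd Flush; mem=37
  op14 P0: store L2 := 87 → M/I on L2; bus BusRdX; mem=37
  op15 P1: load  L2 → S/S on L2; bus BusRd Flush; mem=87
  op16 P0: store L1 := 60 → M/I on L1; bus BusRdX; mem=30
  op17 P1: load  L2 → S/S on L2; bus (none); mem=87
  op18 P0: load  L2 → S/S on L2; bus (none); mem=87
  op19 P0: load  L1 → M/I on L1; bus (none); mem=30
  op20 P1: load  L2 → S/S on L2; bus (none); mem=87
  op21 P1: store L1 := 82 → I/M on L1; bus BusRdX Flush; mem=60
  op22 P0: store L0 := 92 → M/I on L0; bus BusRdX; mem=33
  op23 P1: store L0 := 72 → I/M on L0; bus BusRdX Flush; mem=92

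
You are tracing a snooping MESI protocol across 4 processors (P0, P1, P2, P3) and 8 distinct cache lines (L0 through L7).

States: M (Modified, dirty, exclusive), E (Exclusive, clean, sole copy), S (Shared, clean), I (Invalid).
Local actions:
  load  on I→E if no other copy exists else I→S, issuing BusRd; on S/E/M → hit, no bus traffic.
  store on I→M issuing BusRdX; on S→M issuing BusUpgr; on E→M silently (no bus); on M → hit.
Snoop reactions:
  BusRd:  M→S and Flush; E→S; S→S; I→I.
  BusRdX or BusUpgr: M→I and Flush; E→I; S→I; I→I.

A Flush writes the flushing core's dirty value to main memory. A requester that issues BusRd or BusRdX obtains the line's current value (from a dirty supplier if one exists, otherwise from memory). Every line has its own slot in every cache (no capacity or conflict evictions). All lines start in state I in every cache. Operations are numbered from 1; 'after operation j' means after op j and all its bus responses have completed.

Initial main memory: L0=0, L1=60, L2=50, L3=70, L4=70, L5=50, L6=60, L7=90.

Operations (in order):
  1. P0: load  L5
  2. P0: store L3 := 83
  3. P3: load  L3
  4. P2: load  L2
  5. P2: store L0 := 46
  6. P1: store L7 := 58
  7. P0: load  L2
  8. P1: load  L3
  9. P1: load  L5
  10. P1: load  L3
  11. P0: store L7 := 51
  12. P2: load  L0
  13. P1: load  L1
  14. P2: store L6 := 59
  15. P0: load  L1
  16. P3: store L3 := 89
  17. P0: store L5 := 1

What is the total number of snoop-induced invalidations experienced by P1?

[1] P0: load  L5 | P0:E(50), P1:I, P2:I, P3:I | bus: BusRd
[2] P0: store L3 := 83 | P0:M(83), P1:I, P2:I, P3:I | bus: BusRdX
[3] P3: load  L3 | P0:S(83), P1:I, P2:I, P3:S(83) | bus: BusRd,Flush
[4] P2: load  L2 | P0:I, P1:I, P2:E(50), P3:I | bus: BusRd
[5] P2: store L0 := 46 | P0:I, P1:I, P2:M(46), P3:I | bus: BusRdX
[6] P1: store L7 := 58 | P0:I, P1:M(58), P2:I, P3:I | bus: BusRdX
[7] P0: load  L2 | P0:S(50), P1:I, P2:S(50), P3:I | bus: BusRd
[8] P1: load  L3 | P0:S(83), P1:S(83), P2:I, P3:S(83) | bus: BusRd
[9] P1: load  L5 | P0:S(50), P1:S(50), P2:I, P3:I | bus: BusRd
[10] P1: load  L3 | P0:S(83), P1:S(83), P2:I, P3:S(83) | bus: none
[11] P0: store L7 := 51 | P0:M(51), P1:I, P2:I, P3:I | bus: BusRdX,Flush
[12] P2: load  L0 | P0:I, P1:I, P2:M(46), P3:I | bus: none
[13] P1: load  L1 | P0:I, P1:E(60), P2:I, P3:I | bus: BusRd
[14] P2: store L6 := 59 | P0:I, P1:I, P2:M(59), P3:I | bus: BusRdX
[15] P0: load  L1 | P0:S(60), P1:S(60), P2:I, P3:I | bus: BusRd
[16] P3: store L3 := 89 | P0:I, P1:I, P2:I, P3:M(89) | bus: BusUpgr
[17] P0: store L5 := 1 | P0:M(1), P1:I, P2:I, P3:I | bus: BusUpgr

invalidations = 3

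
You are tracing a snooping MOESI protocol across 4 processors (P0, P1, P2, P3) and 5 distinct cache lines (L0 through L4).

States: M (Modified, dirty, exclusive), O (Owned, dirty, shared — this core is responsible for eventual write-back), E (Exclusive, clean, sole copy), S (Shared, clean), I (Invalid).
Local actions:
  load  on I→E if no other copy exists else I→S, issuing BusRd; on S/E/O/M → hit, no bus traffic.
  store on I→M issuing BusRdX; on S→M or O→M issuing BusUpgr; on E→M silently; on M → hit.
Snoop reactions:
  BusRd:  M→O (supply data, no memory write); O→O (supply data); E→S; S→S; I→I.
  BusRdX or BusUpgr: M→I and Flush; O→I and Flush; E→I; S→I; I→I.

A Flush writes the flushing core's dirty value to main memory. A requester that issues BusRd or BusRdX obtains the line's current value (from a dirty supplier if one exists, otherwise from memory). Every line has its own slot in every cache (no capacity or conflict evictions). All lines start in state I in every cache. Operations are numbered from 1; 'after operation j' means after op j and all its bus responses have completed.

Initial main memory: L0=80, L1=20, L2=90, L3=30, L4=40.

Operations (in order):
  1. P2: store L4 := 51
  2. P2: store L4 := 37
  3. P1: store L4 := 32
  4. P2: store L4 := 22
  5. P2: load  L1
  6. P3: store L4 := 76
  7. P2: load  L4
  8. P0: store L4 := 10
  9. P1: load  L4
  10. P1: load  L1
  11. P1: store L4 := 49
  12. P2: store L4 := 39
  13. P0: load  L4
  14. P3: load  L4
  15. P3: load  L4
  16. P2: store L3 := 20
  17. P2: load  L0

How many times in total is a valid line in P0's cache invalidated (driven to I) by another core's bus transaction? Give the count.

step 1: P2: store L4 := 51  ⟶  IIMI  (L4)  txn=BusRdX  M[L4]=40
step 2: P2: store L4 := 37  ⟶  IIMI  (L4)  txn=∅  M[L4]=40
step 3: P1: store L4 := 32  ⟶  IMII  (L4)  txn=BusRdX+Flush  M[L4]=37
step 4: P2: store L4 := 22  ⟶  IIMI  (L4)  txn=BusRdX+Flush  M[L4]=32
step 5: P2: load  L1  ⟶  IIEI  (L1)  txn=BusRd  M[L1]=20
step 6: P3: store L4 := 76  ⟶  IIIM  (L4)  txn=BusRdX+Flush  M[L4]=22
step 7: P2: load  L4  ⟶  IISO  (L4)  txn=BusRd  M[L4]=22
step 8: P0: store L4 := 10  ⟶  MIII  (L4)  txn=BusRdX+Flush  M[L4]=76
step 9: P1: load  L4  ⟶  OSII  (L4)  txn=BusRd  M[L4]=76
step 10: P1: load  L1  ⟶  ISSI  (L1)  txn=BusRd  M[L1]=20
step 11: P1: store L4 := 49  ⟶  IMII  (L4)  txn=BusUpgr+Flush  M[L4]=10
step 12: P2: store L4 := 39  ⟶  IIMI  (L4)  txn=BusRdX+Flush  M[L4]=49
step 13: P0: load  L4  ⟶  SIOI  (L4)  txn=BusRd  M[L4]=49
step 14: P3: load  L4  ⟶  SIOS  (L4)  txn=BusRd  M[L4]=49
step 15: P3: load  L4  ⟶  SIOS  (L4)  txn=∅  M[L4]=49
step 16: P2: store L3 := 20  ⟶  IIMI  (L3)  txn=BusRdX  M[L3]=30
step 17: P2: load  L0  ⟶  IIEI  (L0)  txn=BusRd  M[L0]=80

invalidations = 1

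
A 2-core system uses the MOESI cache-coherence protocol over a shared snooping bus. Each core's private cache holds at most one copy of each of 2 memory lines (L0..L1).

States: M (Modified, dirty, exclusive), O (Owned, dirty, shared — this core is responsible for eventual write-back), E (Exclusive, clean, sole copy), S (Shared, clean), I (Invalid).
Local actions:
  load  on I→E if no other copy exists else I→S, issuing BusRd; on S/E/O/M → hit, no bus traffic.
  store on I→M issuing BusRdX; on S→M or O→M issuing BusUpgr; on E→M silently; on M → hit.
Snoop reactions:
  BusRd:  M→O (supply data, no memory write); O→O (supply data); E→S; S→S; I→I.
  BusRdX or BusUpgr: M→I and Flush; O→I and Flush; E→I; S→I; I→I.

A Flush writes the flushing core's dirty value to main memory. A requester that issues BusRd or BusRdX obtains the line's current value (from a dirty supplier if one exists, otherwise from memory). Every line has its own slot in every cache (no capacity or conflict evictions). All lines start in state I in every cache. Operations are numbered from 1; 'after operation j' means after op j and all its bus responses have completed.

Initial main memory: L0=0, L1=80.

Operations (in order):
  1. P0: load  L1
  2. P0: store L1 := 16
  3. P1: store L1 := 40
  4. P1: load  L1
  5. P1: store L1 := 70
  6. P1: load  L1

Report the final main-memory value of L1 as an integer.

memory[L1] = 16

[1] P0: load  L1 | P0:E(80), P1:I | bus: BusRd
[2] P0: store L1 := 16 | P0:M(16), P1:I | bus: none
[3] P1: store L1 := 40 | P0:I, P1:M(40) | bus: BusRdX,Flush
[4] P1: load  L1 | P0:I, P1:M(40) | bus: none
[5] P1: store L1 := 70 | P0:I, P1:M(70) | bus: none
[6] P1: load  L1 | P0:I, P1:M(70) | bus: none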